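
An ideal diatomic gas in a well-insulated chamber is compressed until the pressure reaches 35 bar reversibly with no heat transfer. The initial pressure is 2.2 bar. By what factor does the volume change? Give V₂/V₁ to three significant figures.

From PV^γ = const, V₂/V₁ = (P₁/P₂)^(1/γ).
For a diatomic ideal gas γ = 7/5.
V₂/V₁ = (2.2/35)^(5/7) = 0.1386.

V₂/V₁ ≈ 0.139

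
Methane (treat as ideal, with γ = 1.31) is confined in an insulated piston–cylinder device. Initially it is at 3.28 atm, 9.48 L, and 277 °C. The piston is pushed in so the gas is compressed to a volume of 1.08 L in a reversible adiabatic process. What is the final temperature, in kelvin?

T₂ ≈ 1080 K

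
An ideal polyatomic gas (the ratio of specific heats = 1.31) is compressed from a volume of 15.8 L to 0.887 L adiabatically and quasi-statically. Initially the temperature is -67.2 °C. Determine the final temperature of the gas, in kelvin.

For a reversible adiabat TV^(γ−1) is constant, so T₂ = T₁ (V₁/V₂)^(γ−1).
T₁ = -67.2 °C = 205.9 K.
T₂ = 205.9 × (15.8/0.887)^(0.31) = 502.9 K.

T₂ ≈ 503 K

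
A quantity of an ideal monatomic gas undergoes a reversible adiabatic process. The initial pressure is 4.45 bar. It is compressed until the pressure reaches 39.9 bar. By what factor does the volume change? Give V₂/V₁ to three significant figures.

From PV^γ = const, V₂/V₁ = (P₁/P₂)^(1/γ).
For a monatomic ideal gas γ = 5/3.
V₂/V₁ = (4.45/39.9)^(3/5) = 0.2682.

V₂/V₁ ≈ 0.268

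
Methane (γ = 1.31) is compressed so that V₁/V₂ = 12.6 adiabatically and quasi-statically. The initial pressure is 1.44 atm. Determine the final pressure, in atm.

P₂ ≈ 39.8 atm

Adiabatic: P₁V₁^γ = P₂V₂^γ ⇒ P₂ = P₁ (V₁/V₂)^γ.
P₂ = 1.44 × 12.6^(1.31) = 39.8 atm.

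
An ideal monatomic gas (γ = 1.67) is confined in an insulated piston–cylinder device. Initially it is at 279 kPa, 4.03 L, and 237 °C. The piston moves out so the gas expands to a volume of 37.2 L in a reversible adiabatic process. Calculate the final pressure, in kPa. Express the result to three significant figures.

Since PV^γ is constant along a reversible adiabat, P₂ = P₁ (V₁/V₂)^γ.
P₂ = 279 × (4.03/37.2)^(1.67) = 6.818 kPa.

P₂ ≈ 6.82 kPa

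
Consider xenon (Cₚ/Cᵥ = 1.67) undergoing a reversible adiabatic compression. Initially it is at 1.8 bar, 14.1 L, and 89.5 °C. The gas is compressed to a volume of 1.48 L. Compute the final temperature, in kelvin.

For a reversible adiabat TV^(γ−1) is constant, so T₂ = T₁ (V₁/V₂)^(γ−1).
T₁ = 89.5 °C = 362.6 K.
T₂ = 362.6 × (14.1/1.48)^(0.67) = 1642 K.

T₂ ≈ 1640 K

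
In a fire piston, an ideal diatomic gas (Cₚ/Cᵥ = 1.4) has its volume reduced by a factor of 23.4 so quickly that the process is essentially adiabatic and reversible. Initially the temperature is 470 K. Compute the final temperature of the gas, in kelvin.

For a reversible adiabat TV^(γ−1) is constant, so T₂ = T₁ (V₁/V₂)^(γ−1).
T₂ = 470 × 23.4^(0.4) = 1659 K.

T₂ ≈ 1660 K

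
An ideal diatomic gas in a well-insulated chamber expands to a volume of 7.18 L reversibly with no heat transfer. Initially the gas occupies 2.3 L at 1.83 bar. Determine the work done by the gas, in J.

W ≈ 385 J

γ = 7/5 for a diatomic ideal gas.
P₂ = P₁(V₁/V₂)^γ = 1.83×(2.3/7.18)^(7/5) = 0.3718 bar.
For a reversible adiabat, W_by_gas = (P₁V₁ − P₂V₂)/(γ−1).
W_by = (183000×0.0023 − 37180×0.00718) / (2/5) = 384.9 J.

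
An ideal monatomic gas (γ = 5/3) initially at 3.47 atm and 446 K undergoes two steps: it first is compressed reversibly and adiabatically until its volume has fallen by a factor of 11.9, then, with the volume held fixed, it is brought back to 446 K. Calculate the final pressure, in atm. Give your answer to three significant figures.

P₃ ≈ 41.3 atm

Adiabatic step (PV^γ = const): P₂ = 3.47×11.9^(5/3) = 215.2 atm; T₂ = 446×11.9^(2/3) = 2325 K.
Isochoric: P₃ = P₂(T₃/T₂) = 215.2 × (446/2325) = 41.29 atm.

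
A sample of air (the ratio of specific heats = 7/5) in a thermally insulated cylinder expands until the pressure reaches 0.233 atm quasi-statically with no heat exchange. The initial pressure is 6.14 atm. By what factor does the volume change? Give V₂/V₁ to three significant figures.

V₂/V₁ ≈ 10.3

From PV^γ = const, V₂/V₁ = (P₁/P₂)^(1/γ).
V₂/V₁ = (6.14/0.233)^(5/7) = 10.35.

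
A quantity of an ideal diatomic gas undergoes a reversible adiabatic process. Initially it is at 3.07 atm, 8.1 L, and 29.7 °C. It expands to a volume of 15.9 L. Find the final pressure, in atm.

Adiabatic: P₁V₁^γ = P₂V₂^γ ⇒ P₂ = P₁ (V₁/V₂)^γ.
γ = 7/5 for a diatomic ideal gas.
P₂ = 3.07 × (8.1/15.9)^(7/5) = 1.194 atm.

P₂ ≈ 1.19 atm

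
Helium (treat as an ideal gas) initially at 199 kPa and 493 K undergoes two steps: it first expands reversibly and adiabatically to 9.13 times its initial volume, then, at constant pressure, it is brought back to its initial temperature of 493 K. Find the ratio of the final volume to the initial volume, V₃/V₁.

V₃/V₁ ≈ 39.9

For a monatomic ideal gas γ = 5/3.
Adiabatic step: V₂/V₁ = 9.13; T₂ = T₁·(1/9.13)^(2/3) = 112.9 K.
Isobaric step: V₃/V₂ = T₃/T₂ = 493/112.9.
V₃/V₁ = (V₂/V₁)(V₃/V₂) = 9.13 × (493/112.9) = 39.88.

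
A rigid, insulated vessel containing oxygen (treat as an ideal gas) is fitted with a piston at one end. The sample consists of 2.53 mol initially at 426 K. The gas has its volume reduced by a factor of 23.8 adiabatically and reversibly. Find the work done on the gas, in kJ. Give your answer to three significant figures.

Adiabatic: T₁V₁^(γ−1) = T₂V₂^(γ−1) ⇒ T₂ = T₁ (V₁/V₂)^(γ−1).
γ = 7/5 for a diatomic ideal gas, so γ−1 = 2/5.
T₂ = 426 × 23.8^(2/5) = 1514 K.
Q = 0, so ΔU = W_on_gas = nCᵥΔT with Cᵥ = R/(γ−1) = 20.79 J/(mol·K).
ΔU = 2.53 × 20.79 × (1514 − 426) = 57200 J.

W ≈ 57.2 kJ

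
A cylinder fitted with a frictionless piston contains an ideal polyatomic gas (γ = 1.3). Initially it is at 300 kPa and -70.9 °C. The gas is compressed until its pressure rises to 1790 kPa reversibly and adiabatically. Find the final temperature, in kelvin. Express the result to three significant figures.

T₂ ≈ 305 K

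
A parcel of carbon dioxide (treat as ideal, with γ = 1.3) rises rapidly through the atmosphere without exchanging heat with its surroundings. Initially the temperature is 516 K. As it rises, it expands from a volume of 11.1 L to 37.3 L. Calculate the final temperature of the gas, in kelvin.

T₂ ≈ 359 K

For a reversible adiabat TV^(γ−1) is constant, so T₂ = T₁ (V₁/V₂)^(γ−1).
T₂ = 516 × (11.1/37.3)^(0.3) = 358.7 K.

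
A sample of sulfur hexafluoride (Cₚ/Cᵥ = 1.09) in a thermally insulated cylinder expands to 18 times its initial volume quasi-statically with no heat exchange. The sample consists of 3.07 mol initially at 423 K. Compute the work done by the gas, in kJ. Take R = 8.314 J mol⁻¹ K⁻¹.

W ≈ 27.5 kJ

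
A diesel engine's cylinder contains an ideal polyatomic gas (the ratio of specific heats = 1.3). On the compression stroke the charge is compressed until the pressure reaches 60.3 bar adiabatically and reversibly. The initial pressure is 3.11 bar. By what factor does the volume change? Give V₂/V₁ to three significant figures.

V₂/V₁ ≈ 0.102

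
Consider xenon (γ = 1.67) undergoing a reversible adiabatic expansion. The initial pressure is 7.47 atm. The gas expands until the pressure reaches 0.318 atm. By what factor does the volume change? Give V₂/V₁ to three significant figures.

V₂/V₁ ≈ 6.62

From PV^γ = const, V₂/V₁ = (P₁/P₂)^(1/γ).
V₂/V₁ = (7.47/0.318)^(0.599) = 6.621.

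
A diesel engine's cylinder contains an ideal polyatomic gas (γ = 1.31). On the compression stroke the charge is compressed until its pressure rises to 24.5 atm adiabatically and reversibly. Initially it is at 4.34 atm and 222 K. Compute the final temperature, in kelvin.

T₂ ≈ 334 K

Adiabatic: T₂/T₁ = (P₂/P₁)^((γ−1)/γ).
T₂ = 222 × (24.5/4.34)^(0.237) = 334.4 K.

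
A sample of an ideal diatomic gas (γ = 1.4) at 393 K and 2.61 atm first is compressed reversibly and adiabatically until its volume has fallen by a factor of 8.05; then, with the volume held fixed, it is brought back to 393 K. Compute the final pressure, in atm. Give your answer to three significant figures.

Adiabatic step (PV^γ = const): P₂ = 2.61×8.05^(1.4) = 48.39 atm; T₂ = 393×8.05^(0.4) = 905.1 K.
Isochoric: P₃ = P₂(T₃/T₂) = 48.39 × (393/905.1) = 21.01 atm.

P₃ ≈ 21.0 atm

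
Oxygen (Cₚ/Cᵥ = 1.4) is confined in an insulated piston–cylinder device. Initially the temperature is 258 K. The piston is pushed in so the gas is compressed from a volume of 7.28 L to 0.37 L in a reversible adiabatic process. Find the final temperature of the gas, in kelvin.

T₂ ≈ 850 K

Adiabatic: T₁V₁^(γ−1) = T₂V₂^(γ−1) ⇒ T₂ = T₁ (V₁/V₂)^(γ−1).
T₂ = 258 × (7.28/0.37)^(0.4) = 849.6 K.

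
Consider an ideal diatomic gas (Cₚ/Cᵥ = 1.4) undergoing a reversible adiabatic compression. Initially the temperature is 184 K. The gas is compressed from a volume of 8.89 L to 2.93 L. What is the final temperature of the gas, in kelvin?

For a reversible adiabat TV^(γ−1) is constant, so T₂ = T₁ (V₁/V₂)^(γ−1).
T₂ = 184 × (8.89/2.93)^(0.4) = 286.8 K.

T₂ ≈ 287 K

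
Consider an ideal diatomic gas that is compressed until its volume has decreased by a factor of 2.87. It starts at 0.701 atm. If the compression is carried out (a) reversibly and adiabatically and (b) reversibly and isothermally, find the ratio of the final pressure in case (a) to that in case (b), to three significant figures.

P_adiabatic / P_isothermal ≈ 1.52

For a diatomic ideal gas γ = 7/5.
Isothermal: P_b = P₁(V₁/V₂) = 0.701×2.87.
Adiabatic: P_a = P₁(V₁/V₂)^γ = 0.701×2.87^(7/5).
P_a/P_b = (V₁/V₂)^(γ−1) = 2.87^(2/5) = 1.525.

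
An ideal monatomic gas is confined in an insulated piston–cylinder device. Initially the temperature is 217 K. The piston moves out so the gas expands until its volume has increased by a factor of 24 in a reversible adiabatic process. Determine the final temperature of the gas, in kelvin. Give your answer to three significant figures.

For a reversible adiabat TV^(γ−1) is constant, so T₂ = T₁ (V₁/V₂)^(γ−1).
For a monatomic ideal gas γ = 5/3, so γ−1 = 2/3.
T₂ = 217 × (1/24)^(2/3) = 26.08 K.

T₂ ≈ 26.1 K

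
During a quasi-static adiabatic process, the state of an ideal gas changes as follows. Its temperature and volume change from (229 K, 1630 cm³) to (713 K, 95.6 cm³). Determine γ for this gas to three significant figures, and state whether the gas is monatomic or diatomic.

γ ≈ 1.40; diatomic

TV^(γ−1) = const ⇒ γ − 1 = ln(T₂/T₁) / ln(V₁/V₂).
γ = 1 + ln(713/229) / ln(1630/95.6) = 1.4.
γ ≈ 1.40 is close to 7/5, so the gas is diatomic.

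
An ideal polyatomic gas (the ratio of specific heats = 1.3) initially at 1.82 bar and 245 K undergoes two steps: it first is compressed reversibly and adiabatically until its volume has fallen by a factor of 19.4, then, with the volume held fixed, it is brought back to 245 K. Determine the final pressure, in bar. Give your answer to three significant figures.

P₃ ≈ 35.3 bar

Adiabatic step (PV^γ = const): P₂ = 1.82×19.4^(1.3) = 85.94 bar; T₂ = 245×19.4^(0.3) = 596.4 K.
Isochoric: P₃ = P₂(T₃/T₂) = 85.94 × (245/596.4) = 35.31 bar.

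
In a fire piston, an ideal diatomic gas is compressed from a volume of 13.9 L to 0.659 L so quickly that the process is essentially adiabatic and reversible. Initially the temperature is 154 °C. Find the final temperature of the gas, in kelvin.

Adiabatic: T₁V₁^(γ−1) = T₂V₂^(γ−1) ⇒ T₂ = T₁ (V₁/V₂)^(γ−1).
For a diatomic ideal gas γ = 7/5, so γ−1 = 2/5.
T₁ = 154 °C = 427.1 K.
T₂ = 427.1 × (13.9/0.659)^(2/5) = 1446 K.

T₂ ≈ 1450 K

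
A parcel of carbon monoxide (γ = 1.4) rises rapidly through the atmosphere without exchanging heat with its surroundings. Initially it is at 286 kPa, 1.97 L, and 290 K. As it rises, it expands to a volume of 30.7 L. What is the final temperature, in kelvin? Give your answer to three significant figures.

T₂ ≈ 96.7 K

For a reversible adiabat TV^(γ−1) is constant, so T₂ = T₁ (V₁/V₂)^(γ−1).
T₂ = 290 × (1.97/30.7)^(0.4) = 96.68 K.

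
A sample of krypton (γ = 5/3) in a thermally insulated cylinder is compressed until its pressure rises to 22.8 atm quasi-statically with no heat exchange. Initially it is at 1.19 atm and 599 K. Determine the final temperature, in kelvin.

Along an adiabat T P^((1−γ)/γ) is constant, so T₂ = T₁ (P₂/P₁)^((γ−1)/γ).
T₂ = 599 × (22.8/1.19)^(2/5) = 1952 K.

T₂ ≈ 1950 K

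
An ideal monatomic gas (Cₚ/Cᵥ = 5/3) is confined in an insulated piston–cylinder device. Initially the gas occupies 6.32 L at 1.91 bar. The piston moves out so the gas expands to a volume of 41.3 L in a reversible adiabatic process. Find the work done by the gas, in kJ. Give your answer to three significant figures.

W ≈ 1.29 kJ

P₂ = P₁(V₁/V₂)^γ = 1.91×(6.32/41.3)^(5/3) = 0.08362 bar.
For a reversible adiabat, W_by_gas = (P₁V₁ − P₂V₂)/(γ−1).
W_by = (191000×0.00632 − 8362×0.0413) / (2/3) = 1293 J.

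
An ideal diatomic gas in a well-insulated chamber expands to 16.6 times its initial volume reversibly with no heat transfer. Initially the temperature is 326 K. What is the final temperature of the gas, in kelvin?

T₂ ≈ 106 K

Adiabatic: T₁V₁^(γ−1) = T₂V₂^(γ−1) ⇒ T₂ = T₁ (V₁/V₂)^(γ−1).
For a diatomic ideal gas γ = 7/5, so γ−1 = 2/5.
T₂ = 326 × (1/16.6)^(2/5) = 106 K.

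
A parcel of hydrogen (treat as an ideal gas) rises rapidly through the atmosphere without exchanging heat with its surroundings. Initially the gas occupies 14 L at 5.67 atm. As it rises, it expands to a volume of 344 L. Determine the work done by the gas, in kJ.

W ≈ 14.5 kJ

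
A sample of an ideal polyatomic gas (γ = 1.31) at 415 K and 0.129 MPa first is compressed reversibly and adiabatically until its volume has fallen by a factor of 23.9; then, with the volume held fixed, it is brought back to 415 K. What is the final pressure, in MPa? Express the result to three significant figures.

Adiabatic step (PV^γ = const): P₂ = 0.129×23.9^(1.31) = 8.247 MPa; T₂ = 415×23.9^(0.31) = 1110 K.
Isochoric: P₃ = P₂(T₃/T₂) = 8.247 × (415/1110) = 3.083 MPa.

P₃ ≈ 3.08 MPa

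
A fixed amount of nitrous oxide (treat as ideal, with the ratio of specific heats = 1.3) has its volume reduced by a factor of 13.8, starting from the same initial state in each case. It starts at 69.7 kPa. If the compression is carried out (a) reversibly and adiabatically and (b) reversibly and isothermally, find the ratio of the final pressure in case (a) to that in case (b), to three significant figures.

Isothermal: P_b = P₁(V₁/V₂) = 69.7×13.8.
Adiabatic: P_a = P₁(V₁/V₂)^γ = 69.7×13.8^(1.3).
P_a/P_b = (V₁/V₂)^(γ−1) = 13.8^(0.3) = 2.198.

P_adiabatic / P_isothermal ≈ 2.20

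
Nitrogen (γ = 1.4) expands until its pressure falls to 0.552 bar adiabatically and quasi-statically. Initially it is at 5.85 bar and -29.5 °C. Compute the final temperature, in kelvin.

Along an adiabat T P^((1−γ)/γ) is constant, so T₂ = T₁ (P₂/P₁)^((γ−1)/γ).
T₁ = -29.5 °C = 243.6 K.
T₂ = 243.6 × (0.552/5.85)^(0.286) = 124.1 K.

T₂ ≈ 124 K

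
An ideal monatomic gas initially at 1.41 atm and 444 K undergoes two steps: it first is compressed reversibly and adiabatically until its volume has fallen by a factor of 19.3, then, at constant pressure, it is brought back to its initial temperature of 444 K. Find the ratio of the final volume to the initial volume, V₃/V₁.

For a monatomic ideal gas γ = 5/3.
Adiabatic step: V₂/V₁ = 0.05181; T₂ = T₁·19.3^(2/3) = 3195 K.
Isobaric step: V₃/V₂ = T₃/T₂ = 444/3195.
V₃/V₁ = (V₂/V₁)(V₃/V₂) = 0.05181 × (444/3195) = 0.007201.

V₃/V₁ ≈ 0.00720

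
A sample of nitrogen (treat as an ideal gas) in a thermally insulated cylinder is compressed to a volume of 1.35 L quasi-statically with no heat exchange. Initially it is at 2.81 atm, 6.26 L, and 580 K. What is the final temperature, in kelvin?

Adiabatic: T₁V₁^(γ−1) = T₂V₂^(γ−1) ⇒ T₂ = T₁ (V₁/V₂)^(γ−1).
γ = 7/5 for a diatomic ideal gas.
T₂ = 580 × (6.26/1.35)^(2/5) = 1071 K.

T₂ ≈ 1070 K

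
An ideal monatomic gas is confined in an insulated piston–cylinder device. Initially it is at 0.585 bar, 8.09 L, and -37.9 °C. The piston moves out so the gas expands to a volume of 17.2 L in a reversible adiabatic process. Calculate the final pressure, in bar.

Since PV^γ is constant along a reversible adiabat, P₂ = P₁ (V₁/V₂)^γ.
γ = 5/3 for a monatomic ideal gas.
P₂ = 0.585 × (8.09/17.2)^(5/3) = 0.1664 bar.

P₂ ≈ 0.166 bar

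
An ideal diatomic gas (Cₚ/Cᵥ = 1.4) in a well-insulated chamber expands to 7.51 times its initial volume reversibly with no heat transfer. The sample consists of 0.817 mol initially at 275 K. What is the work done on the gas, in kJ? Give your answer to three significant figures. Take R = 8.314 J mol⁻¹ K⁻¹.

For a reversible adiabat TV^(γ−1) is constant, so T₂ = T₁ (V₁/V₂)^(γ−1).
T₂ = 275 × (1/7.51)^(0.4) = 122.8 K.
Q = 0, so ΔU = W_on_gas = nCᵥΔT with Cᵥ = R/(γ−1) = 20.79 J/(mol·K).
ΔU = 0.817 × 20.79 × (122.8 − 275) = -2585 J.

W ≈ -2.59 kJ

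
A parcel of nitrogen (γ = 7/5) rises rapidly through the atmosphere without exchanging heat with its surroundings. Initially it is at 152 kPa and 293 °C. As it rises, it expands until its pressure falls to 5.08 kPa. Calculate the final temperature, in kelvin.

Adiabatic: T₂/T₁ = (P₂/P₁)^((γ−1)/γ).
T₁ = 293 °C = 566.1 K.
T₂ = 566.1 × (5.08/152)^(2/7) = 214.4 K.

T₂ ≈ 214 K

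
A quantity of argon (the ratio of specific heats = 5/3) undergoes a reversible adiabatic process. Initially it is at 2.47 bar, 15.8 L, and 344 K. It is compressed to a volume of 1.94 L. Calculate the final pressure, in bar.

P₂ ≈ 81.4 bar

Adiabatic: P₁V₁^γ = P₂V₂^γ ⇒ P₂ = P₁ (V₁/V₂)^γ.
P₂ = 2.47 × (15.8/1.94)^(5/3) = 81.43 bar.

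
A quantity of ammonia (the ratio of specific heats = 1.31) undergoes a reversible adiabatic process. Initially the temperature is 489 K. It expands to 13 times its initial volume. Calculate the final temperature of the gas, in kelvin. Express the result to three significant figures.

For a reversible adiabat TV^(γ−1) is constant, so T₂ = T₁ (V₁/V₂)^(γ−1).
T₂ = 489 × (1/13)^(0.31) = 220.8 K.

T₂ ≈ 221 K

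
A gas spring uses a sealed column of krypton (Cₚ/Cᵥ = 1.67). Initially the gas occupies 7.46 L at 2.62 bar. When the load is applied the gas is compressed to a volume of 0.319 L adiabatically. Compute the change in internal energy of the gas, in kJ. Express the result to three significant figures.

P₂ = P₁(V₁/V₂)^γ = 2.62×(7.46/0.319)^(1.67) = 506.3 bar.
For a reversible adiabat, W_by_gas = (P₁V₁ − P₂V₂)/(γ−1).
W_by = (262000×0.00746 − 5.063×10^7×0.000319) / (0.67) = -21190 J.
Q = 0 ⇒ ΔU = −W_by = 21190 J.

ΔU ≈ 21.2 kJ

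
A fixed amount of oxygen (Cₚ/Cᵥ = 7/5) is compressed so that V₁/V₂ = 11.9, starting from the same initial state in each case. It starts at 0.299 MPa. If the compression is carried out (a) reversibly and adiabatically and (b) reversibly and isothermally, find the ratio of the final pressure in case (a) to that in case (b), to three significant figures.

P_adiabatic / P_isothermal ≈ 2.69

Isothermal: P_b = P₁(V₁/V₂) = 0.299×11.9.
Adiabatic: P_a = P₁(V₁/V₂)^γ = 0.299×11.9^(7/5).
P_a/P_b = (V₁/V₂)^(γ−1) = 11.9^(2/5) = 2.693.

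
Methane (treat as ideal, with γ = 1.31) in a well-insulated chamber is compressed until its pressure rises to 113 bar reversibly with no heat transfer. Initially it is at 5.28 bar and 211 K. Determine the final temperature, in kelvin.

Along an adiabat T P^((1−γ)/γ) is constant, so T₂ = T₁ (P₂/P₁)^((γ−1)/γ).
T₂ = 211 × (113/5.28)^(0.237) = 435.6 K.

T₂ ≈ 436 K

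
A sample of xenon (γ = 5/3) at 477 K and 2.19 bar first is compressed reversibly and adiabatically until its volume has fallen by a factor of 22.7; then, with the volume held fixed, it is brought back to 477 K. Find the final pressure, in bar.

Adiabatic step (PV^γ = const): P₂ = 2.19×22.7^(5/3) = 398.6 bar; T₂ = 477×22.7^(2/3) = 3824 K.
Isochoric: P₃ = P₂(T₃/T₂) = 398.6 × (477/3824) = 49.71 bar.

P₃ ≈ 49.7 bar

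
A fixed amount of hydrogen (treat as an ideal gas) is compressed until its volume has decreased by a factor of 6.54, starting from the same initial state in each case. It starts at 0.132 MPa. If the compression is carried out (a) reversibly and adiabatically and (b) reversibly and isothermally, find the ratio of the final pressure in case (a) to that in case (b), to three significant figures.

P_adiabatic / P_isothermal ≈ 2.12

For a diatomic ideal gas γ = 7/5.
Isothermal: P_b = P₁(V₁/V₂) = 0.132×6.54.
Adiabatic: P_a = P₁(V₁/V₂)^γ = 0.132×6.54^(7/5).
P_a/P_b = (V₁/V₂)^(γ−1) = 6.54^(2/5) = 2.119.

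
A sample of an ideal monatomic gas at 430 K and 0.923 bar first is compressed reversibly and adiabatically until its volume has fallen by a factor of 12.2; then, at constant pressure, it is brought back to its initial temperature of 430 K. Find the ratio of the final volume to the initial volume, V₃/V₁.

V₃/V₁ ≈ 0.0155

For a monatomic ideal gas γ = 5/3.
Adiabatic step: V₂/V₁ = 0.08197; T₂ = T₁·12.2^(2/3) = 2279 K.
Isobaric step: V₃/V₂ = T₃/T₂ = 430/2279.
V₃/V₁ = (V₂/V₁)(V₃/V₂) = 0.08197 × (430/2279) = 0.01547.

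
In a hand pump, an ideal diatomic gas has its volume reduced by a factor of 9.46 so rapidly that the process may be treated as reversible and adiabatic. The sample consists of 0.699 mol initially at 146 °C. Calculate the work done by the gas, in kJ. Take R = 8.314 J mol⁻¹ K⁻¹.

W ≈ -8.87 kJ

Adiabatic: T₁V₁^(γ−1) = T₂V₂^(γ−1) ⇒ T₂ = T₁ (V₁/V₂)^(γ−1).
γ = 7/5 for a diatomic ideal gas, so γ−1 = 2/5.
T₁ = 146 °C = 419.1 K.
T₂ = 419.1 × 9.46^(2/5) = 1030 K.
Q = 0, so ΔU = W_on_gas = nCᵥΔT with Cᵥ = R/(γ−1) = 20.79 J/(mol·K).
ΔU = 0.699 × 20.79 × (1030 − 419.1) = 8871 J.
Work done by the gas = −ΔU = -8871 J.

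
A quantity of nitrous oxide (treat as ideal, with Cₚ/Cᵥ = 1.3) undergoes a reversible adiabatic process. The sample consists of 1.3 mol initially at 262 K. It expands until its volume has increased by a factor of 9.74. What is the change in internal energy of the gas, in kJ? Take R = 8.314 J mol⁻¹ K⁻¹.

Adiabatic: T₁V₁^(γ−1) = T₂V₂^(γ−1) ⇒ T₂ = T₁ (V₁/V₂)^(γ−1).
T₂ = 262 × (1/9.74)^(0.3) = 132.4 K.
Q = 0, so ΔU = W_on_gas = nCᵥΔT with Cᵥ = R/(γ−1) = 27.71 J/(mol·K).
ΔU = 1.3 × 27.71 × (132.4 − 262) = -4671 J.

ΔU ≈ -4.67 kJ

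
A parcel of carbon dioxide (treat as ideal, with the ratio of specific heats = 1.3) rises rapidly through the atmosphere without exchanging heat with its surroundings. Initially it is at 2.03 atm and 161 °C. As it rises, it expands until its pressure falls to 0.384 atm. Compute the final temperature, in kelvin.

T₂ ≈ 296 K

Along an adiabat T P^((1−γ)/γ) is constant, so T₂ = T₁ (P₂/P₁)^((γ−1)/γ).
T₁ = 161 °C = 434.1 K.
T₂ = 434.1 × (0.384/2.03)^(0.231) = 295.6 K.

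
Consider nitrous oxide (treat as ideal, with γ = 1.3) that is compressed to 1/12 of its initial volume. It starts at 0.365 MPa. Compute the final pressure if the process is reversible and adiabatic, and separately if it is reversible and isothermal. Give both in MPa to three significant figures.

Isothermal: P₂ = P₁(V₁/V₂) = 0.365×12 = 4.38 MPa.
Adiabatic: P₂ = P₁(V₁/V₂)^γ = 0.365×12^(1.3) = 9.231 MPa.

adiabatic: 9.23 MPa; isothermal: 4.38 MPa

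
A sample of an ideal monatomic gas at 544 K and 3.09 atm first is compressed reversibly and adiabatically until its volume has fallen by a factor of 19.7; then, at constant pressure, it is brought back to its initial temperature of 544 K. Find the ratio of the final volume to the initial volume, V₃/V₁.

For a monatomic ideal gas γ = 5/3.
Adiabatic step: V₂/V₁ = 0.05076; T₂ = T₁·19.7^(2/3) = 3968 K.
Isobaric step: V₃/V₂ = T₃/T₂ = 544/3968.
V₃/V₁ = (V₂/V₁)(V₃/V₂) = 0.05076 × (544/3968) = 0.006959.

V₃/V₁ ≈ 0.00696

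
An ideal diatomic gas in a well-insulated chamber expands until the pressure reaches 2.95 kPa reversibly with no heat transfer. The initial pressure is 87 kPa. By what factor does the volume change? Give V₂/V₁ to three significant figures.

V₂/V₁ ≈ 11.2

From PV^γ = const, V₂/V₁ = (P₁/P₂)^(1/γ).
For a diatomic ideal gas γ = 7/5.
V₂/V₁ = (87/2.95)^(5/7) = 11.21.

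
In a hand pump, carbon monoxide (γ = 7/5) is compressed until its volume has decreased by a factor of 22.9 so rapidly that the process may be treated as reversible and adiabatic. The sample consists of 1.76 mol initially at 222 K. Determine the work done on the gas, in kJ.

For a reversible adiabat TV^(γ−1) is constant, so T₂ = T₁ (V₁/V₂)^(γ−1).
T₂ = 222 × 22.9^(2/5) = 776.8 K.
Q = 0, so ΔU = W_on_gas = nCᵥΔT with Cᵥ = R/(γ−1) = 20.79 J/(mol·K).
ΔU = 1.76 × 20.79 × (776.8 − 222) = 20290 J.

W ≈ 20.3 kJ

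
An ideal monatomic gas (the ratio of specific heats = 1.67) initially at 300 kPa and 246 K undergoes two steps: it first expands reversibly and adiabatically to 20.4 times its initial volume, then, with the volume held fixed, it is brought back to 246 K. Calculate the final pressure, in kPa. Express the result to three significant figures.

P₃ ≈ 14.7 kPa

Adiabatic step (PV^γ = const): P₂ = 300×(1/20.4)^(1.67) = 1.95 kPa; T₂ = 246×(1/20.4)^(0.67) = 32.62 K.
Isochoric: P₃ = P₂(T₃/T₂) = 1.95 × (246/32.62) = 14.71 kPa.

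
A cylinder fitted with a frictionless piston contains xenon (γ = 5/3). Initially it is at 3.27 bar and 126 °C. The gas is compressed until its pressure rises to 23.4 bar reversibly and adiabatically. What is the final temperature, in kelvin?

Adiabatic: T₂/T₁ = (P₂/P₁)^((γ−1)/γ).
T₁ = 126 °C = 399.1 K.
T₂ = 399.1 × (23.4/3.27)^(2/5) = 877 K.

T₂ ≈ 877 K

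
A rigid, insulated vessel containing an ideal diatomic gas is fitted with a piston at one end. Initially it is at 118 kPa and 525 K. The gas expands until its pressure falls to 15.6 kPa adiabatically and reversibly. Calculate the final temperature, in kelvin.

Along an adiabat T P^((1−γ)/γ) is constant, so T₂ = T₁ (P₂/P₁)^((γ−1)/γ).
For a diatomic ideal gas γ = 7/5, so (γ−1)/γ = 2/7.
T₂ = 525 × (15.6/118)^(2/7) = 294.5 K.

T₂ ≈ 295 K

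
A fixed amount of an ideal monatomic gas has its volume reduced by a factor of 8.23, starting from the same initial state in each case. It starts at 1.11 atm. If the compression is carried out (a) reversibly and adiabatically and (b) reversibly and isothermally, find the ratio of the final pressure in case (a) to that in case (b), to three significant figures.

P_adiabatic / P_isothermal ≈ 4.08

For a monatomic ideal gas γ = 5/3.
Isothermal: P_b = P₁(V₁/V₂) = 1.11×8.23.
Adiabatic: P_a = P₁(V₁/V₂)^γ = 1.11×8.23^(5/3).
P_a/P_b = (V₁/V₂)^(γ−1) = 8.23^(2/3) = 4.076.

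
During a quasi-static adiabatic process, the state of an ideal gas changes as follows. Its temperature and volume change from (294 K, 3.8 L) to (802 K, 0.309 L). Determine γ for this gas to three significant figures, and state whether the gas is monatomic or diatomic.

TV^(γ−1) = const ⇒ γ − 1 = ln(T₂/T₁) / ln(V₁/V₂).
γ = 1 + ln(802/294) / ln(3.8/0.309) = 1.4.
γ ≈ 1.40 is close to 7/5, so the gas is diatomic.

γ ≈ 1.40; diatomic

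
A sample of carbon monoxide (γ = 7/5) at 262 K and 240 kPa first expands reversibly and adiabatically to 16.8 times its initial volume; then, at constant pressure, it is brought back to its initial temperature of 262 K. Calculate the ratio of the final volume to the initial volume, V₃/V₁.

Adiabatic step: V₂/V₁ = 16.8; T₂ = T₁·(1/16.8)^(2/5) = 84.76 K.
Isobaric step: V₃/V₂ = T₃/T₂ = 262/84.76.
V₃/V₁ = (V₂/V₁)(V₃/V₂) = 16.8 × (262/84.76) = 51.93.

V₃/V₁ ≈ 51.9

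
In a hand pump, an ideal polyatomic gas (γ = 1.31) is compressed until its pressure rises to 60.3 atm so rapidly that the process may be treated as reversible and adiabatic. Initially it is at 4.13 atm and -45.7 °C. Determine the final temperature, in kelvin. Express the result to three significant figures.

T₂ ≈ 429 K

Adiabatic: T₂/T₁ = (P₂/P₁)^((γ−1)/γ).
T₁ = -45.7 °C = 227.4 K.
T₂ = 227.4 × (60.3/4.13)^(0.237) = 429 K.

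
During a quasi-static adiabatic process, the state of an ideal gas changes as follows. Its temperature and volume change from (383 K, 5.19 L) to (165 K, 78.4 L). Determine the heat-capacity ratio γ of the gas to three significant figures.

γ ≈ 1.31

TV^(γ−1) = const ⇒ γ − 1 = ln(T₂/T₁) / ln(V₁/V₂).
γ = 1 + ln(165/383) / ln(5.19/78.4) = 1.31.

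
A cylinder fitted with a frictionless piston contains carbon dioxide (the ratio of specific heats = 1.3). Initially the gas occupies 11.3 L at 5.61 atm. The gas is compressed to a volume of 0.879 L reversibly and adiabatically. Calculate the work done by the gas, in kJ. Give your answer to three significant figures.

P₂ = P₁(V₁/V₂)^γ = 5.61×(11.3/0.879)^(1.3) = 155.2 atm.
For a reversible adiabat, W_by_gas = (P₁V₁ − P₂V₂)/(γ−1).
W_by = (568400×0.0113 − 1.572×10^7×0.000879) / (0.3) = -24650 J.

W ≈ -24.7 kJ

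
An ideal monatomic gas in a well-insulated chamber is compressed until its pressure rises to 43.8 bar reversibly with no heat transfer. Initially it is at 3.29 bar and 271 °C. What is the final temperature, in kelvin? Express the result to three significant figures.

Along an adiabat T P^((1−γ)/γ) is constant, so T₂ = T₁ (P₂/P₁)^((γ−1)/γ).
For a monatomic ideal gas γ = 5/3, so (γ−1)/γ = 2/5.
T₁ = 271 °C = 544.1 K.
T₂ = 544.1 × (43.8/3.29)^(2/5) = 1533 K.

T₂ ≈ 1530 K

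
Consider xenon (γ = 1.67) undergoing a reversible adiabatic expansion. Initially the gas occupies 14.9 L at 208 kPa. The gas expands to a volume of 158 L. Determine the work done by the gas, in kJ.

P₂ = P₁(V₁/V₂)^γ = 208×(14.9/158)^(1.67) = 4.032 kPa.
For a reversible adiabat, W_by_gas = (P₁V₁ − P₂V₂)/(γ−1).
W_by = (208000×0.0149 − 4032×0.158) / (0.67) = 3675 J.

W ≈ 3.67 kJ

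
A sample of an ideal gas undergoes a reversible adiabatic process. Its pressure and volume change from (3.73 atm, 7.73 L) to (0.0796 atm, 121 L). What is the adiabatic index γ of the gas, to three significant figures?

PV^γ = const ⇒ γ = ln(P₂/P₁) / ln(V₁/V₂).
γ = ln(0.0796/3.73) / ln(7.73/121) = 1.399.

γ ≈ 1.40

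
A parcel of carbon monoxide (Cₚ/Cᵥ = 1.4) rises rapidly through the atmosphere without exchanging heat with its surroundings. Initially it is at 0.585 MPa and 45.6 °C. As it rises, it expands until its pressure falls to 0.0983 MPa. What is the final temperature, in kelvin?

T₂ ≈ 191 K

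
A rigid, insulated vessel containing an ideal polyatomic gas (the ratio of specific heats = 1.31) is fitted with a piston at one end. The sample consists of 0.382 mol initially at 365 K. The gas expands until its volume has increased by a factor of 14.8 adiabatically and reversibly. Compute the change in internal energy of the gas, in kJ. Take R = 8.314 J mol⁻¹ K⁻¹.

Adiabatic: T₁V₁^(γ−1) = T₂V₂^(γ−1) ⇒ T₂ = T₁ (V₁/V₂)^(γ−1).
T₂ = 365 × (1/14.8)^(0.31) = 158.3 K.
Q = 0, so ΔU = W_on_gas = nCᵥΔT with Cᵥ = R/(γ−1) = 26.82 J/(mol·K).
ΔU = 0.382 × 26.82 × (158.3 − 365) = -2118 J.

ΔU ≈ -2.12 kJ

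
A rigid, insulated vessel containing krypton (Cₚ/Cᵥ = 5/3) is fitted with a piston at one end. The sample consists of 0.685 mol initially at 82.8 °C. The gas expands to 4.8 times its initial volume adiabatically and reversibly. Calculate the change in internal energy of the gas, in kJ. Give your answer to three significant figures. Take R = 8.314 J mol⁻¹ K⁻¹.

For a reversible adiabat TV^(γ−1) is constant, so T₂ = T₁ (V₁/V₂)^(γ−1).
T₁ = 82.8 °C = 355.9 K.
T₂ = 355.9 × (1/4.8)^(2/3) = 125.1 K.
Q = 0, so ΔU = W_on_gas = nCᵥΔT with Cᵥ = R/(γ−1) = 12.47 J/(mol·K).
ΔU = 0.685 × 12.47 × (125.1 − 355.9) = -1972 J.

ΔU ≈ -1.97 kJ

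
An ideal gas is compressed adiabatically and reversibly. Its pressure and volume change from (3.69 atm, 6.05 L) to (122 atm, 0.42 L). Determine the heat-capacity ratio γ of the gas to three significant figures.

γ ≈ 1.31

PV^γ = const ⇒ γ = ln(P₂/P₁) / ln(V₁/V₂).
γ = ln(122/3.69) / ln(6.05/0.42) = 1.311.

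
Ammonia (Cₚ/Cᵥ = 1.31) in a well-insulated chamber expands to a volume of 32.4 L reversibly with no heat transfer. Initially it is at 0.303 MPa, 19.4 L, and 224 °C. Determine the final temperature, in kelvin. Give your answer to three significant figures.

For a reversible adiabat TV^(γ−1) is constant, so T₂ = T₁ (V₁/V₂)^(γ−1).
T₁ = 224 °C = 497.1 K.
T₂ = 497.1 × (19.4/32.4)^(0.31) = 424.1 K.

T₂ ≈ 424 K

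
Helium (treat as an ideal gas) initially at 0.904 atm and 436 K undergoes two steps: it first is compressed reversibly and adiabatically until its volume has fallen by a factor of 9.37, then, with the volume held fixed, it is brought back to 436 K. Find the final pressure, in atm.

For a monatomic ideal gas γ = 5/3.
Adiabatic step (PV^γ = const): P₂ = 0.904×9.37^(5/3) = 37.65 atm; T₂ = 436×9.37^(2/3) = 1938 K.
Isochoric: P₃ = P₂(T₃/T₂) = 37.65 × (436/1938) = 8.47 atm.

P₃ ≈ 8.47 atm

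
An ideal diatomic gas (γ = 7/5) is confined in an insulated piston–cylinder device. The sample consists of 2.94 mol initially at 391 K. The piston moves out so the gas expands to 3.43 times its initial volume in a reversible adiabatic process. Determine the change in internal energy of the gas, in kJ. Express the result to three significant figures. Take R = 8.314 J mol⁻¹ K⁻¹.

ΔU ≈ -9.30 kJ

Adiabatic: T₁V₁^(γ−1) = T₂V₂^(γ−1) ⇒ T₂ = T₁ (V₁/V₂)^(γ−1).
T₂ = 391 × (1/3.43)^(2/5) = 238.8 K.
Q = 0, so ΔU = W_on_gas = nCᵥΔT with Cᵥ = R/(γ−1) = 20.79 J/(mol·K).
ΔU = 2.94 × 20.79 × (238.8 − 391) = -9300 J.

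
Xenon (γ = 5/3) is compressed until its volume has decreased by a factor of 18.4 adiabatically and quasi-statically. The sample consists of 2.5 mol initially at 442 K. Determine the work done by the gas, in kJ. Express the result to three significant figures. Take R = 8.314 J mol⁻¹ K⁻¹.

W ≈ -82.3 kJ

Adiabatic: T₁V₁^(γ−1) = T₂V₂^(γ−1) ⇒ T₂ = T₁ (V₁/V₂)^(γ−1).
T₂ = 442 × 18.4^(2/3) = 3081 K.
Q = 0, so ΔU = W_on_gas = nCᵥΔT with Cᵥ = R/(γ−1) = 12.47 J/(mol·K).
ΔU = 2.5 × 12.47 × (3081 − 442) = 82260 J.
Work done by the gas = −ΔU = -82260 J.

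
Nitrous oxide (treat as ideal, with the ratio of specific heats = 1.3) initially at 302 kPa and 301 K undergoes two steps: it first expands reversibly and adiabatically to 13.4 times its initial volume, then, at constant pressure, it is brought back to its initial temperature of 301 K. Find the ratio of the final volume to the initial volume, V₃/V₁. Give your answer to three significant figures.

V₃/V₁ ≈ 29.2

Adiabatic step: V₂/V₁ = 13.4; T₂ = T₁·(1/13.4)^(0.3) = 138.2 K.
Isobaric step: V₃/V₂ = T₃/T₂ = 301/138.2.
V₃/V₁ = (V₂/V₁)(V₃/V₂) = 13.4 × (301/138.2) = 29.19.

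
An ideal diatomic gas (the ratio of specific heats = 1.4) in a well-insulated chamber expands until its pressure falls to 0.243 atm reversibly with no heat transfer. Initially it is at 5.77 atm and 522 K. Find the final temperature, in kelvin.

Adiabatic: T₂/T₁ = (P₂/P₁)^((γ−1)/γ).
T₂ = 522 × (0.243/5.77)^(0.286) = 211.2 K.

T₂ ≈ 211 K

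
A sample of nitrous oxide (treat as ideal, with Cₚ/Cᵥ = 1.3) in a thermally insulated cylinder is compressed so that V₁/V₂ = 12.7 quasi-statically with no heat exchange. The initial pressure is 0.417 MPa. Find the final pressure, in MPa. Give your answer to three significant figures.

P₂ ≈ 11.4 MPa

Since PV^γ is constant along a reversible adiabat, P₂ = P₁ (V₁/V₂)^γ.
P₂ = 0.417 × 12.7^(1.3) = 11.35 MPa.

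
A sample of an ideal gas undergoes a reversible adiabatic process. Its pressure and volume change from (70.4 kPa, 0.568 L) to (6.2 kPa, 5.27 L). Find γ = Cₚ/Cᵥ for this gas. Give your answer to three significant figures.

PV^γ = const ⇒ γ = ln(P₂/P₁) / ln(V₁/V₂).
γ = ln(6.2/70.4) / ln(0.568/5.27) = 1.091.

γ ≈ 1.09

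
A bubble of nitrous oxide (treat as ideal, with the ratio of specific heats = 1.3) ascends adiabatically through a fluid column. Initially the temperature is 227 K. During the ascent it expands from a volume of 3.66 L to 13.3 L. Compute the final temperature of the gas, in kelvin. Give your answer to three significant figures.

For a reversible adiabat TV^(γ−1) is constant, so T₂ = T₁ (V₁/V₂)^(γ−1).
T₂ = 227 × (3.66/13.3)^(0.3) = 154.1 K.

T₂ ≈ 154 K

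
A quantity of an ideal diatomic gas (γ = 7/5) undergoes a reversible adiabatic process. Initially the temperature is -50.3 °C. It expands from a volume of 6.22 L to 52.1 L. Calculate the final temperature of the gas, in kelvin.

T₂ ≈ 95.2 K

Adiabatic: T₁V₁^(γ−1) = T₂V₂^(γ−1) ⇒ T₂ = T₁ (V₁/V₂)^(γ−1).
T₁ = -50.3 °C = 222.8 K.
T₂ = 222.8 × (6.22/52.1)^(2/5) = 95.23 K.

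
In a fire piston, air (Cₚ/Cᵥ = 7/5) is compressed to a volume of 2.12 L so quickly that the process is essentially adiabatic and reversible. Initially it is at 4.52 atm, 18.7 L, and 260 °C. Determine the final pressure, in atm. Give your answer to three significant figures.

P₂ ≈ 95.2 atm

Adiabatic: P₁V₁^γ = P₂V₂^γ ⇒ P₂ = P₁ (V₁/V₂)^γ.
P₂ = 4.52 × (18.7/2.12)^(7/5) = 95.25 atm.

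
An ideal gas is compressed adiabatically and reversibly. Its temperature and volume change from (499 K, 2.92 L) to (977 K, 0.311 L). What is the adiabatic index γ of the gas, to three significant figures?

γ ≈ 1.30

TV^(γ−1) = const ⇒ γ − 1 = ln(T₂/T₁) / ln(V₁/V₂).
γ = 1 + ln(977/499) / ln(2.92/0.311) = 1.3.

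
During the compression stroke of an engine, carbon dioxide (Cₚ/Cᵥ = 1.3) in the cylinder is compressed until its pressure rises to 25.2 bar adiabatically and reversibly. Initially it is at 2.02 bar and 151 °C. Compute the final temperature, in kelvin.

Along an adiabat T P^((1−γ)/γ) is constant, so T₂ = T₁ (P₂/P₁)^((γ−1)/γ).
T₁ = 151 °C = 424.1 K.
T₂ = 424.1 × (25.2/2.02)^(0.231) = 759.4 K.

T₂ ≈ 759 K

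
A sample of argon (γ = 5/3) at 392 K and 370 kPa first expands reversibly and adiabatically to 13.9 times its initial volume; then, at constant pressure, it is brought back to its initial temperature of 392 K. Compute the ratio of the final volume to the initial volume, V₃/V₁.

V₃/V₁ ≈ 80.4

Adiabatic step: V₂/V₁ = 13.9; T₂ = T₁·(1/13.9)^(2/3) = 67.81 K.
Isobaric step: V₃/V₂ = T₃/T₂ = 392/67.81.
V₃/V₁ = (V₂/V₁)(V₃/V₂) = 13.9 × (392/67.81) = 80.36.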